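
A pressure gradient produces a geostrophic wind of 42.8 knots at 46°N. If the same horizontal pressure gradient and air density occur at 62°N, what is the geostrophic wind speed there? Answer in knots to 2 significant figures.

35 knots

With the same pressure gradient and density, V_g ∝ 1/f ∝ 1/sin φ.
V₂ = V₁ · sin φ₁ / sin φ₂ = 42.8 × sin 46° / sin 62°
V₂ = 42.8 × 0.7193/0.8829 = 35 knots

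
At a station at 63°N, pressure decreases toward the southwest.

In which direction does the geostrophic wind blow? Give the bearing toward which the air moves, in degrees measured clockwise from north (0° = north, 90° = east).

315°

The pressure-gradient force points toward the southwest (bearing 225°).
Geostrophic balance: in the Northern Hemisphere the Coriolis force deflects motion to the right, so the geostrophic wind blows 90° to the right of the pressure-gradient force (low pressure on the left).
Rotating 225° by 90° clockwise gives 315° — the wind blows toward the northwest.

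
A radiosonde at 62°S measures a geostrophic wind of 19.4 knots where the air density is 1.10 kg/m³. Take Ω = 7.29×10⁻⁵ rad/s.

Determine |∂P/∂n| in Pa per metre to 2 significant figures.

1.4×10⁻³ Pa/m

Coriolis parameter at 62°S:
f = 2Ω sin φ = 2 × 7.29×10⁻⁵ × sin 62° = 1.29×10⁻⁴ s⁻¹
Wind speed in SI: 19.4 knots = 9.98 m/s
Geostrophic balance rearranged: |∂P/∂n| = f ρ V_g
|∂P/∂n| = 1.29×10⁻⁴ × 1.10 × 9.98 = 1.41×10⁻³ Pa/m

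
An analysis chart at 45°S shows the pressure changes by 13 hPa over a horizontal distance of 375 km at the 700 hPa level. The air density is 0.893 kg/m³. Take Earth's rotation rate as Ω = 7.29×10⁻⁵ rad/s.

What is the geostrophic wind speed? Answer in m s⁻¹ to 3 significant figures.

Coriolis parameter at 45°S:
f = 2Ω sin φ = 2 × 7.29×10⁻⁵ × sin 45° = 1.03×10⁻⁴ s⁻¹
Pressure gradient: |∂P/∂n| = 1300 Pa / 375000 m = 3.47×10⁻³ Pa/m
Geostrophic balance (pressure-gradient force = Coriolis force):
V_g = (1/(fρ)) |∂P/∂n| = 3.47×10⁻³ / (1.03×10⁻⁴ × 0.893) = 37.7 m/s

37.7 m s⁻¹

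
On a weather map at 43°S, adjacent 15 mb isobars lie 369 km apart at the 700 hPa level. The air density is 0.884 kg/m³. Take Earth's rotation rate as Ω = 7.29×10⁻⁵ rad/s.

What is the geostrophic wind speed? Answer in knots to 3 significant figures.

Coriolis parameter at 43°S:
f = 2Ω sin φ = 2 × 7.29×10⁻⁵ × sin 43° = 9.94×10⁻⁵ s⁻¹
Pressure gradient: |∂P/∂n| = 1500 Pa / 369000 m = 4.07×10⁻³ Pa/m
Geostrophic balance (pressure-gradient force = Coriolis force):
V_g = (1/(fρ)) |∂P/∂n| = 4.07×10⁻³ / (9.94×10⁻⁵ × 0.884) = 46.2 m/s
Converting: 46.2 m/s × 1.944 = 89.9 knots

89.9 knots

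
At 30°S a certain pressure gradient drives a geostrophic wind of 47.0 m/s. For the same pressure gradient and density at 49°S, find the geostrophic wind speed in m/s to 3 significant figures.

31.1 m/s

With the same pressure gradient and density, V_g ∝ 1/f ∝ 1/sin φ.
V₂ = V₁ · sin φ₁ / sin φ₂ = 47.0 × sin 30° / sin 49°
V₂ = 47.0 × 0.5000/0.7547 = 31.1 m/s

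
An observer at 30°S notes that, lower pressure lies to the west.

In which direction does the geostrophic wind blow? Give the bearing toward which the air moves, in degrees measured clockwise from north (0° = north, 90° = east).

The pressure-gradient force points toward the west (bearing 270°).
Geostrophic balance: in the Southern Hemisphere the Coriolis force deflects motion to the left, so the geostrophic wind blows 90° to the left of the pressure-gradient force (low pressure on the right).
Rotating 270° by 90° counterclockwise gives 180° — the wind blows toward the south.

180°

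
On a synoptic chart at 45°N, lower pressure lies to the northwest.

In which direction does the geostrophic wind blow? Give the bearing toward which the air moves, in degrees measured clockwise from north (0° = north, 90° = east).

The pressure-gradient force points toward the northwest (bearing 315°).
Geostrophic balance: in the Northern Hemisphere the Coriolis force deflects motion to the right, so the geostrophic wind blows 90° to the right of the pressure-gradient force (low pressure on the left).
Rotating 315° by 90° clockwise gives 045° — the wind blows toward the northeast.

045°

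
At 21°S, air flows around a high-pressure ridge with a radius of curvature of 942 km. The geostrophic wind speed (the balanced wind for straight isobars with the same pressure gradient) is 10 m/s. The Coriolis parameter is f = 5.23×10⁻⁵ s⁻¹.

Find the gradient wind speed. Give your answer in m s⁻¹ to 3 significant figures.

13.9 m s⁻¹

Around a high, pressure-gradient force acts outward with centrifugal, so Coriolis balances both:
fV = (1/ρ)|∂P/∂n| + V²/R  →  V² − fR·V + fR·V_g = 0
With fR = 5.23×10⁻⁵ × 942×10³ m = 49.3 m/s:
V = [fR − √((fR)² − 4 fR V_g)]/2 = [49.3 − √(49.3² − 4×49.3×10)]/2 = 13.9 m/s
Supergeostrophic (V > V_g = 10 m/s), as expected around a high.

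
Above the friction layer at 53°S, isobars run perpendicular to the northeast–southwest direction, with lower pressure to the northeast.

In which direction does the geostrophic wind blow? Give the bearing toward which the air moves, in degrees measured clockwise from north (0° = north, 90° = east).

315°

The pressure-gradient force points toward the northeast (bearing 045°).
Geostrophic balance: in the Southern Hemisphere the Coriolis force deflects motion to the left, so the geostrophic wind blows 90° to the left of the pressure-gradient force (low pressure on the right).
Rotating 045° by 90° counterclockwise gives 315° — the wind blows toward the northwest.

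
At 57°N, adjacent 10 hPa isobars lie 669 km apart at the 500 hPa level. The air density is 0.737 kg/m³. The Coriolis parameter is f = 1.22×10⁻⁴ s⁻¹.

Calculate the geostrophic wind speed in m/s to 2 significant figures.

17 m/s

Pressure gradient: |∂P/∂n| = 1000 Pa / 669000 m = 1.49×10⁻³ Pa/m
Geostrophic balance (pressure-gradient force = Coriolis force):
V_g = (1/(fρ)) |∂P/∂n| = 1.49×10⁻³ / (1.22×10⁻⁴ × 0.737) = 16.6 m/s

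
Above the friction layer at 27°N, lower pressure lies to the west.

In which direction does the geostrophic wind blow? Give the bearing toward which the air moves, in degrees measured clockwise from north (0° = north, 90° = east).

000°

The pressure-gradient force points toward the west (bearing 270°).
Geostrophic balance: in the Northern Hemisphere the Coriolis force deflects motion to the right, so the geostrophic wind blows 90° to the right of the pressure-gradient force (low pressure on the left).
Rotating 270° by 90° clockwise gives 000° — the wind blows toward the north.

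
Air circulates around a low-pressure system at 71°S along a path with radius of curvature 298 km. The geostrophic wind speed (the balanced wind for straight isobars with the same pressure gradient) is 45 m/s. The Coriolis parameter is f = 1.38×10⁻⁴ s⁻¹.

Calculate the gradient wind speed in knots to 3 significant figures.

52.7 knots

Around a low, centrifugal force acts outward with Coriolis, so pressure-gradient force balances both:
(1/ρ)|∂P/∂n| = fV + V²/R  →  V² + fR·V − fR·V_g = 0
With fR = 1.38×10⁻⁴ × 298×10³ m = 41.1 m/s:
V = [−fR + √((fR)² + 4 fR V_g)]/2 = [−41.1 + √(41.1² + 4×41.1×45)]/2 = 27.1 m/s
Subgeostrophic (V < V_g = 45 m/s), as expected around a low.
Converting: 27.1 m/s × 1.944 = 52.7 knots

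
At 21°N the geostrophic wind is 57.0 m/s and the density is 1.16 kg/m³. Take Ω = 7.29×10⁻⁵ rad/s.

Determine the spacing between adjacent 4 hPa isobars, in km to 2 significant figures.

Coriolis parameter at 21°N:
f = 2Ω sin φ = 2 × 7.29×10⁻⁵ × sin 21° = 5.23×10⁻⁵ s⁻¹
Geostrophic balance rearranged: |∂P/∂n| = f ρ V_g
|∂P/∂n| = 5.23×10⁻⁵ × 1.16 × 57.0 = 3.45×10⁻³ Pa/m
Isobar spacing: Δn = ΔP/|∂P/∂n| = 400 Pa / 3.45×10⁻³ Pa/m = 115782 m ≈ 120 km

120 km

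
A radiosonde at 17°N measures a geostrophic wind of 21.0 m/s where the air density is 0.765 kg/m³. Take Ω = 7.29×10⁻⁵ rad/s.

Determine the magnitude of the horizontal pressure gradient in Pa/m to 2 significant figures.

6.8×10⁻⁴ Pa/m

Coriolis parameter at 17°N:
f = 2Ω sin φ = 2 × 7.29×10⁻⁵ × sin 17° = 4.26×10⁻⁵ s⁻¹
Geostrophic balance rearranged: |∂P/∂n| = f ρ V_g
|∂P/∂n| = 4.26×10⁻⁵ × 0.765 × 21.0 = 6.85×10⁻⁴ Pa/m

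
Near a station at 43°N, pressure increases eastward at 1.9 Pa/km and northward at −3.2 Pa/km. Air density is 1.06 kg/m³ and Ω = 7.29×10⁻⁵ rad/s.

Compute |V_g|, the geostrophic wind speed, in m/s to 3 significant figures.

Coriolis parameter at 43°N:
f = 2Ω sin φ = 2 × 7.29×10⁻⁵ × sin 43° = 9.94×10⁻⁵ s⁻¹
Component geostrophic relations (x east, y north):
u_g = −(1/(fρ)) ∂P/∂y,  v_g = (1/(fρ)) ∂P/∂x
u_g = −(−3.2×10⁻³)/(9.94×10⁻⁵ × 1.06) = 30.4 m/s;  v_g = (1.9×10⁻³)/(9.94×10⁻⁵ × 1.06) = 18.0 m/s
|V_g| = √(u_g² + v_g²) = 35.3 m/s

35.3 m/s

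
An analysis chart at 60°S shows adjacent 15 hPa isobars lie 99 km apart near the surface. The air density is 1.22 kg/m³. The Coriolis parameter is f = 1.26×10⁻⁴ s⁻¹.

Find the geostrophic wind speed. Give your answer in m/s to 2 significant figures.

Pressure gradient: |∂P/∂n| = 1500 Pa / 99000 m = 1.52×10⁻² Pa/m
Geostrophic balance (pressure-gradient force = Coriolis force):
V_g = (1/(fρ)) |∂P/∂n| = 1.52×10⁻² / (1.26×10⁻⁴ × 1.22) = 98.6 m/s

99 m/s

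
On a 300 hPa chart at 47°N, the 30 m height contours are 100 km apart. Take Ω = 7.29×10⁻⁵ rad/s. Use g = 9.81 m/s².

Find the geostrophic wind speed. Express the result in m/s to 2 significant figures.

28 m/s

Coriolis parameter at 47°N:
f = 2Ω sin φ = 2 × 7.29×10⁻⁵ × sin 47° = 1.07×10⁻⁴ s⁻¹
Height gradient: |∂Z/∂n| = 30 m / 100000 m = 3.00×10⁻⁴
On a pressure surface, geostrophic balance gives V_g = (g/f)|∂Z/∂n|:
V_g = 9.81 × 3.00×10⁻⁴ / 1.07×10⁻⁴ = 27.6 m/s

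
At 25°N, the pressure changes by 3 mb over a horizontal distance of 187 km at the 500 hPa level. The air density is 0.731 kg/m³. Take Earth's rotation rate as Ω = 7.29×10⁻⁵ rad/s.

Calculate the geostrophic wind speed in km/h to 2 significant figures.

130 km/h

Coriolis parameter at 25°N:
f = 2Ω sin φ = 2 × 7.29×10⁻⁵ × sin 25° = 6.16×10⁻⁵ s⁻¹
Pressure gradient: |∂P/∂n| = 300 Pa / 187000 m = 1.60×10⁻³ Pa/m
Geostrophic balance (pressure-gradient force = Coriolis force):
V_g = (1/(fρ)) |∂P/∂n| = 1.60×10⁻³ / (6.16×10⁻⁵ × 0.731) = 35.6 m/s
Converting: 35.6 m/s × 3.6 = 130 km/h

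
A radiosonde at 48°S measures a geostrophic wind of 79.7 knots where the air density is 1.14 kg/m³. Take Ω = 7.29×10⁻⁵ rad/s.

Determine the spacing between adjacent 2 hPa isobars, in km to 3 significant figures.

Coriolis parameter at 48°S:
f = 2Ω sin φ = 2 × 7.29×10⁻⁵ × sin 48° = 1.08×10⁻⁴ s⁻¹
Wind speed in SI: 79.7 knots = 41.0 m/s
Geostrophic balance rearranged: |∂P/∂n| = f ρ V_g
|∂P/∂n| = 1.08×10⁻⁴ × 1.14 × 41.0 = 5.06×10⁻³ Pa/m
Isobar spacing: Δn = ΔP/|∂P/∂n| = 200 Pa / 5.06×10⁻³ Pa/m = 39491 m ≈ 39.5 km

39.5 km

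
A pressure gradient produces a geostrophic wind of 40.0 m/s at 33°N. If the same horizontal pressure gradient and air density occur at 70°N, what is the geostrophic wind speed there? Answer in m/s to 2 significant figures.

23 m/s

With the same pressure gradient and density, V_g ∝ 1/f ∝ 1/sin φ.
V₂ = V₁ · sin φ₁ / sin φ₂ = 40.0 × sin 33° / sin 70°
V₂ = 40.0 × 0.5446/0.9397 = 23 m/s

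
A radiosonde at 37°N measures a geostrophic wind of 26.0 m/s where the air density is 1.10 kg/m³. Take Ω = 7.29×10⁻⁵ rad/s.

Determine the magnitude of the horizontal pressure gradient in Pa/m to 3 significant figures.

2.51×10⁻³ Pa/m

Coriolis parameter at 37°N:
f = 2Ω sin φ = 2 × 7.29×10⁻⁵ × sin 37° = 8.77×10⁻⁵ s⁻¹
Geostrophic balance rearranged: |∂P/∂n| = f ρ V_g
|∂P/∂n| = 8.77×10⁻⁵ × 1.10 × 26.0 = 2.51×10⁻³ Pa/m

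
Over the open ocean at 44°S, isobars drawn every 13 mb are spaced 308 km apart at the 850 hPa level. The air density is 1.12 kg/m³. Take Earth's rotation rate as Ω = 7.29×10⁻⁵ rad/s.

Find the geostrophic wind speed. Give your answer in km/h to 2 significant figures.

130 km/h

Coriolis parameter at 44°S:
f = 2Ω sin φ = 2 × 7.29×10⁻⁵ × sin 44° = 1.01×10⁻⁴ s⁻¹
Pressure gradient: |∂P/∂n| = 1300 Pa / 308000 m = 4.22×10⁻³ Pa/m
Geostrophic balance (pressure-gradient force = Coriolis force):
V_g = (1/(fρ)) |∂P/∂n| = 4.22×10⁻³ / (1.01×10⁻⁴ × 1.12) = 37.2 m/s
Converting: 37.2 m/s × 3.6 = 130 km/h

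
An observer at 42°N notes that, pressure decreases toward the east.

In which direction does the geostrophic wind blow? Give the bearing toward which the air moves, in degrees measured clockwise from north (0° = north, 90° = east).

The pressure-gradient force points toward the east (bearing 090°).
Geostrophic balance: in the Northern Hemisphere the Coriolis force deflects motion to the right, so the geostrophic wind blows 90° to the right of the pressure-gradient force (low pressure on the left).
Rotating 090° by 90° clockwise gives 180° — the wind blows toward the south.

180°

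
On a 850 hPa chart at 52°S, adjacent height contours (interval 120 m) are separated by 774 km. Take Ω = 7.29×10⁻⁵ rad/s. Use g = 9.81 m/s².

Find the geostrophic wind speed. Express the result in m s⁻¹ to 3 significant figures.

Coriolis parameter at 52°S:
f = 2Ω sin φ = 2 × 7.29×10⁻⁵ × sin 52° = 1.15×10⁻⁴ s⁻¹
Height gradient: |∂Z/∂n| = 120 m / 774000 m = 1.55×10⁻⁴
On a pressure surface, geostrophic balance gives V_g = (g/f)|∂Z/∂n|:
V_g = 9.81 × 1.55×10⁻⁴ / 1.15×10⁻⁴ = 13.2 m/s

13.2 m s⁻¹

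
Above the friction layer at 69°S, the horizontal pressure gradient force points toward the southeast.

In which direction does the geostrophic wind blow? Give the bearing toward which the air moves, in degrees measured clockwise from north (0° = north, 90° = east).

The pressure-gradient force points toward the southeast (bearing 135°).
Geostrophic balance: in the Southern Hemisphere the Coriolis force deflects motion to the left, so the geostrophic wind blows 90° to the left of the pressure-gradient force (low pressure on the right).
Rotating 135° by 90° counterclockwise gives 045° — the wind blows toward the northeast.

045°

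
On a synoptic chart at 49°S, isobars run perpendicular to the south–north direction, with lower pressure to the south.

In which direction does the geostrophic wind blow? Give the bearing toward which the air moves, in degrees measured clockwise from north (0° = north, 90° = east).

The pressure-gradient force points toward the south (bearing 180°).
Geostrophic balance: in the Southern Hemisphere the Coriolis force deflects motion to the left, so the geostrophic wind blows 90° to the left of the pressure-gradient force (low pressure on the right).
Rotating 180° by 90° counterclockwise gives 090° — the wind blows toward the east.

090°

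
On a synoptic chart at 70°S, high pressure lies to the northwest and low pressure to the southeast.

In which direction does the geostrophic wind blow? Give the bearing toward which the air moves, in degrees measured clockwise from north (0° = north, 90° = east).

The pressure-gradient force points toward the southeast (bearing 135°).
Geostrophic balance: in the Southern Hemisphere the Coriolis force deflects motion to the left, so the geostrophic wind blows 90° to the left of the pressure-gradient force (low pressure on the right).
Rotating 135° by 90° counterclockwise gives 045° — the wind blows toward the northeast.

045°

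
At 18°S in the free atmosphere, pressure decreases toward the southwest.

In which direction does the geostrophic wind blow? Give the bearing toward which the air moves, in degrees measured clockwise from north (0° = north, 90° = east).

The pressure-gradient force points toward the southwest (bearing 225°).
Geostrophic balance: in the Southern Hemisphere the Coriolis force deflects motion to the left, so the geostrophic wind blows 90° to the left of the pressure-gradient force (low pressure on the right).
Rotating 225° by 90° counterclockwise gives 135° — the wind blows toward the southeast.

135°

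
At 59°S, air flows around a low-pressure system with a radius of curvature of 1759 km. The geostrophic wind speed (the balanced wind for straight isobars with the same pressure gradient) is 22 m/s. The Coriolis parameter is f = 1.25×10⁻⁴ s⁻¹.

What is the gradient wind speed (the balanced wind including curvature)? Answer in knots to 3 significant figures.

Around a low, centrifugal force acts outward with Coriolis, so pressure-gradient force balances both:
(1/ρ)|∂P/∂n| = fV + V²/R  →  V² + fR·V − fR·V_g = 0
With fR = 1.25×10⁻⁴ × 1759×10³ m = 220 m/s:
V = [−fR + √((fR)² + 4 fR V_g)]/2 = [−220 + √(220² + 4×220×22)]/2 = 20.2 m/s
Subgeostrophic (V < V_g = 22 m/s), as expected around a low.
Converting: 20.2 m/s × 1.944 = 39.2 knots

39.2 knots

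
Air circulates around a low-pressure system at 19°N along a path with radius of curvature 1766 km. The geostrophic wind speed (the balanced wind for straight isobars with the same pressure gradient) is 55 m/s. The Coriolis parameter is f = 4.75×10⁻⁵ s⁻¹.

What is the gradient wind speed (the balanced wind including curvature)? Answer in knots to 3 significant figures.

73.6 knots

Around a low, centrifugal force acts outward with Coriolis, so pressure-gradient force balances both:
(1/ρ)|∂P/∂n| = fV + V²/R  →  V² + fR·V − fR·V_g = 0
With fR = 4.75×10⁻⁵ × 1766×10³ m = 83.9 m/s:
V = [−fR + √((fR)² + 4 fR V_g)]/2 = [−83.9 + √(83.9² + 4×83.9×55)]/2 = 37.9 m/s
Subgeostrophic (V < V_g = 55 m/s), as expected around a low.
Converting: 37.9 m/s × 1.944 = 73.6 knots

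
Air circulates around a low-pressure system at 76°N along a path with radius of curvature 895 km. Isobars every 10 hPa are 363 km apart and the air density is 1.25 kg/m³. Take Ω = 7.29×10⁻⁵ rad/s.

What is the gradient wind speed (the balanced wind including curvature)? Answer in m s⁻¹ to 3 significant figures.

Coriolis parameter at 76°N:
f = 2Ω sin φ = 2 × 7.29×10⁻⁵ × sin 76° = 1.41×10⁻⁴ s⁻¹
Pressure gradient: |∂P/∂n| = 1000 Pa / 363000 m = 2.75×10⁻³ Pa/m
Geostrophic speed: V_g = |∂P/∂n|/(fρ) = 2.75×10⁻³/(1.41×10⁻⁴ × 1.25) = 15.6 m/s
Around a low, centrifugal force acts outward with Coriolis, so pressure-gradient force balances both:
(1/ρ)|∂P/∂n| = fV + V²/R  →  V² + fR·V − fR·V_g = 0
With fR = 1.41×10⁻⁴ × 895×10³ m = 127 m/s:
V = [−fR + √((fR)² + 4 fR V_g)]/2 = [−127 + √(127² + 4×127×15.6)]/2 = 14 m/s
Subgeostrophic (V < V_g = 15.6 m/s), as expected around a low.

14.0 m s⁻¹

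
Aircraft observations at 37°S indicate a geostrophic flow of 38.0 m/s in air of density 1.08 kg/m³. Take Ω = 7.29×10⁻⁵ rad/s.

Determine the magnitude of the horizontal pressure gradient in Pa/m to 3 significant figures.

Coriolis parameter at 37°S:
f = 2Ω sin φ = 2 × 7.29×10⁻⁵ × sin 37° = 8.77×10⁻⁵ s⁻¹
Geostrophic balance rearranged: |∂P/∂n| = f ρ V_g
|∂P/∂n| = 8.77×10⁻⁵ × 1.08 × 38.0 = 3.60×10⁻³ Pa/m

3.60×10⁻³ Pa/m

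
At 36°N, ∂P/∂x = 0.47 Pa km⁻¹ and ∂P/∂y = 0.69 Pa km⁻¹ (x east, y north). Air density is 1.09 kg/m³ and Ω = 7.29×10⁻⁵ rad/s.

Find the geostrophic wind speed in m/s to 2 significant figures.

8.9 m/s

Coriolis parameter at 36°N:
f = 2Ω sin φ = 2 × 7.29×10⁻⁵ × sin 36° = 8.57×10⁻⁵ s⁻¹
Component geostrophic relations (x east, y north):
u_g = −(1/(fρ)) ∂P/∂y,  v_g = (1/(fρ)) ∂P/∂x
u_g = −(0.69×10⁻³)/(8.57×10⁻⁵ × 1.09) = −7.39 m/s;  v_g = (0.47×10⁻³)/(8.57×10⁻⁵ × 1.09) = 5.03 m/s
|V_g| = √(u_g² + v_g²) = 8.94 m/s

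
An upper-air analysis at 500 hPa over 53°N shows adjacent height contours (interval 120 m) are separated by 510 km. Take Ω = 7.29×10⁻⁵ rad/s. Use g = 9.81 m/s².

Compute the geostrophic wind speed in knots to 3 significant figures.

Coriolis parameter at 53°N:
f = 2Ω sin φ = 2 × 7.29×10⁻⁵ × sin 53° = 1.16×10⁻⁴ s⁻¹
Height gradient: |∂Z/∂n| = 120 m / 510000 m = 2.35×10⁻⁴
On a pressure surface, geostrophic balance gives V_g = (g/f)|∂Z/∂n|:
V_g = 9.81 × 2.35×10⁻⁴ / 1.16×10⁻⁴ = 19.8 m/s
Converting: 19.8 m/s × 1.944 = 38.5 knots

38.5 knots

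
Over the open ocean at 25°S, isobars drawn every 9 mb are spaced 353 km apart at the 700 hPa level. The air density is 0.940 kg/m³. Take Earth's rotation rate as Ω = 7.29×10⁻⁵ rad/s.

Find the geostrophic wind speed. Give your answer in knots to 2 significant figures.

Coriolis parameter at 25°S:
f = 2Ω sin φ = 2 × 7.29×10⁻⁵ × sin 25° = 6.16×10⁻⁵ s⁻¹
Pressure gradient: |∂P/∂n| = 900 Pa / 353000 m = 2.55×10⁻³ Pa/m
Geostrophic balance (pressure-gradient force = Coriolis force):
V_g = (1/(fρ)) |∂P/∂n| = 2.55×10⁻³ / (6.16×10⁻⁵ × 0.940) = 44.0 m/s
Converting: 44.0 m/s × 1.944 = 86 knots

86 knots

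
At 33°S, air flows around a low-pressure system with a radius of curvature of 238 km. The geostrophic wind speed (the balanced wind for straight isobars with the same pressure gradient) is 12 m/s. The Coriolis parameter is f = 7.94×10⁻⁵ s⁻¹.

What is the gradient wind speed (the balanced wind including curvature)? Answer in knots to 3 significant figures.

Around a low, centrifugal force acts outward with Coriolis, so pressure-gradient force balances both:
(1/ρ)|∂P/∂n| = fV + V²/R  →  V² + fR·V − fR·V_g = 0
With fR = 7.94×10⁻⁵ × 238×10³ m = 18.9 m/s:
V = [−fR + √((fR)² + 4 fR V_g)]/2 = [−18.9 + √(18.9² + 4×18.9×12)]/2 = 8.33 m/s
Subgeostrophic (V < V_g = 12 m/s), as expected around a low.
Converting: 8.33 m/s × 1.944 = 16.2 knots

16.2 knots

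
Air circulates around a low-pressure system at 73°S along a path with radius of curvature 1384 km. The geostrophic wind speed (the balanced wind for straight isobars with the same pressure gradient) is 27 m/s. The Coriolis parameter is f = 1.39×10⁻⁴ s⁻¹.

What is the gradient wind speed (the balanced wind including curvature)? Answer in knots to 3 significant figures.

Around a low, centrifugal force acts outward with Coriolis, so pressure-gradient force balances both:
(1/ρ)|∂P/∂n| = fV + V²/R  →  V² + fR·V − fR·V_g = 0
With fR = 1.39×10⁻⁴ × 1384×10³ m = 192 m/s:
V = [−fR + √((fR)² + 4 fR V_g)]/2 = [−192 + √(192² + 4×192×27)]/2 = 24 m/s
Subgeostrophic (V < V_g = 27 m/s), as expected around a low.
Converting: 24 m/s × 1.944 = 46.7 knots

46.7 knots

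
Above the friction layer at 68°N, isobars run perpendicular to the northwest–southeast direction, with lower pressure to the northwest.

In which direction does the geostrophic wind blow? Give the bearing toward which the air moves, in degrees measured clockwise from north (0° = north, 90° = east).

045°

The pressure-gradient force points toward the northwest (bearing 315°).
Geostrophic balance: in the Northern Hemisphere the Coriolis force deflects motion to the right, so the geostrophic wind blows 90° to the right of the pressure-gradient force (low pressure on the left).
Rotating 315° by 90° clockwise gives 045° — the wind blows toward the northeast.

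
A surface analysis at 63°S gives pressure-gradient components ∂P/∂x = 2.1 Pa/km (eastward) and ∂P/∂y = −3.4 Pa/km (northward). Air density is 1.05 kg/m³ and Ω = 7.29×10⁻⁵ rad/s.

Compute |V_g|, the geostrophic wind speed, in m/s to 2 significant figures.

29 m/s

Coriolis parameter at 63°S:
f = 2Ω sin φ = 2 × 7.29×10⁻⁵ × sin 63° = 1.30×10⁻⁴ s⁻¹
In the Southern Hemisphere f is negative: f = −1.30×10⁻⁴ s⁻¹.
Component geostrophic relations (x east, y north):
u_g = −(1/(fρ)) ∂P/∂y,  v_g = (1/(fρ)) ∂P/∂x
u_g = −(−3.4×10⁻³)/(−1.30×10⁻⁴ × 1.05) = −24.9 m/s;  v_g = (2.1×10⁻³)/(−1.30×10⁻⁴ × 1.05) = −15.4 m/s
|V_g| = √(u_g² + v_g²) = 29.3 m/s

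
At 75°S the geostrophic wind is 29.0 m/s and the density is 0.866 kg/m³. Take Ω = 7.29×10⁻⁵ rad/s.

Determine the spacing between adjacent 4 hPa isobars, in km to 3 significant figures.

113 km

Coriolis parameter at 75°S:
f = 2Ω sin φ = 2 × 7.29×10⁻⁵ × sin 75° = 1.41×10⁻⁴ s⁻¹
Geostrophic balance rearranged: |∂P/∂n| = f ρ V_g
|∂P/∂n| = 1.41×10⁻⁴ × 0.866 × 29.0 = 3.54×10⁻³ Pa/m
Isobar spacing: Δn = ΔP/|∂P/∂n| = 400 Pa / 3.54×10⁻³ Pa/m = 113095 m ≈ 113 km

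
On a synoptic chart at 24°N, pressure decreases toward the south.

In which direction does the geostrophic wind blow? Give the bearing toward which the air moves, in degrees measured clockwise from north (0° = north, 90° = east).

270°

The pressure-gradient force points toward the south (bearing 180°).
Geostrophic balance: in the Northern Hemisphere the Coriolis force deflects motion to the right, so the geostrophic wind blows 90° to the right of the pressure-gradient force (low pressure on the left).
Rotating 180° by 90° clockwise gives 270° — the wind blows toward the west.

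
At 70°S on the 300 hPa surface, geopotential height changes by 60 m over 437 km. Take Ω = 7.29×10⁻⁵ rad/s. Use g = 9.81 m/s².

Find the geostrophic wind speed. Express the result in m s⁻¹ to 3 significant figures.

9.83 m s⁻¹

Coriolis parameter at 70°S:
f = 2Ω sin φ = 2 × 7.29×10⁻⁵ × sin 70° = 1.37×10⁻⁴ s⁻¹
Height gradient: |∂Z/∂n| = 60 m / 437000 m = 1.37×10⁻⁴
On a pressure surface, geostrophic balance gives V_g = (g/f)|∂Z/∂n|:
V_g = 9.81 × 1.37×10⁻⁴ / 1.37×10⁻⁴ = 9.83 m/s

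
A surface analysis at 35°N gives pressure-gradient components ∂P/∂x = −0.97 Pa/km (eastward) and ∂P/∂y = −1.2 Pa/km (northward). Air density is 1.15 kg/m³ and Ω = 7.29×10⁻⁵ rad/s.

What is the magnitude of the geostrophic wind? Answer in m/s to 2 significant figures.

16 m/s

Coriolis parameter at 35°N:
f = 2Ω sin φ = 2 × 7.29×10⁻⁵ × sin 35° = 8.36×10⁻⁵ s⁻¹
Component geostrophic relations (x east, y north):
u_g = −(1/(fρ)) ∂P/∂y,  v_g = (1/(fρ)) ∂P/∂x
u_g = −(−1.2×10⁻³)/(8.36×10⁻⁵ × 1.15) = 12.5 m/s;  v_g = (−0.97×10⁻³)/(8.36×10⁻⁵ × 1.15) = −10.1 m/s
|V_g| = √(u_g² + v_g²) = 16.0 m/s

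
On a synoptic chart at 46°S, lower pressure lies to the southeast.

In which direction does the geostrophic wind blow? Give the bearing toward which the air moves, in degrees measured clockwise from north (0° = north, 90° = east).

045°

The pressure-gradient force points toward the southeast (bearing 135°).
Geostrophic balance: in the Southern Hemisphere the Coriolis force deflects motion to the left, so the geostrophic wind blows 90° to the left of the pressure-gradient force (low pressure on the right).
Rotating 135° by 90° counterclockwise gives 045° — the wind blows toward the northeast.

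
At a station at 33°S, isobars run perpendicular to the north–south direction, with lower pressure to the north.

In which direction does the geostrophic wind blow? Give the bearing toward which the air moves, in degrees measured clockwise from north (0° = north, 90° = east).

The pressure-gradient force points toward the north (bearing 000°).
Geostrophic balance: in the Southern Hemisphere the Coriolis force deflects motion to the left, so the geostrophic wind blows 90° to the left of the pressure-gradient force (low pressure on the right).
Rotating 000° by 90° counterclockwise gives 270° — the wind blows toward the west.

270°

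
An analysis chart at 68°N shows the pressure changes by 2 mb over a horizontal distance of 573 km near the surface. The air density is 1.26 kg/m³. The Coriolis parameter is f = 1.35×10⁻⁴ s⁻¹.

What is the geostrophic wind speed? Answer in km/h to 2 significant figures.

7.4 km/h

Pressure gradient: |∂P/∂n| = 200 Pa / 573000 m = 3.49×10⁻⁴ Pa/m
Geostrophic balance (pressure-gradient force = Coriolis force):
V_g = (1/(fρ)) |∂P/∂n| = 3.49×10⁻⁴ / (1.35×10⁻⁴ × 1.26) = 2.05 m/s
Converting: 2.05 m/s × 3.6 = 7.4 km/h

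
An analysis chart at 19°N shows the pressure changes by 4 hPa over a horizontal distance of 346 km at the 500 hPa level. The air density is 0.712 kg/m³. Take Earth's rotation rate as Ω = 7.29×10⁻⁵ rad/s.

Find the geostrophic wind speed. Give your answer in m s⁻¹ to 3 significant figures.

Coriolis parameter at 19°N:
f = 2Ω sin φ = 2 × 7.29×10⁻⁵ × sin 19° = 4.75×10⁻⁵ s⁻¹
Pressure gradient: |∂P/∂n| = 400 Pa / 346000 m = 1.16×10⁻³ Pa/m
Geostrophic balance (pressure-gradient force = Coriolis force):
V_g = (1/(fρ)) |∂P/∂n| = 1.16×10⁻³ / (4.75×10⁻⁵ × 0.712) = 34.2 m/s

34.2 m s⁻¹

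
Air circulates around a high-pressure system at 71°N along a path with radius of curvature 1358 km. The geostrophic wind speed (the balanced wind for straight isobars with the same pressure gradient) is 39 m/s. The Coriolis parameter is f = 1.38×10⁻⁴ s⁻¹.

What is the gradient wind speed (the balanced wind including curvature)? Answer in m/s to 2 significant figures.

55 m/s

Around a high, pressure-gradient force acts outward with centrifugal, so Coriolis balances both:
fV = (1/ρ)|∂P/∂n| + V²/R  →  V² − fR·V + fR·V_g = 0
With fR = 1.38×10⁻⁴ × 1358×10³ m = 187 m/s:
V = [fR − √((fR)² − 4 fR V_g)]/2 = [187 − √(187² − 4×187×39)]/2 = 55.3 m/s
Supergeostrophic (V > V_g = 39 m/s), as expected around a high.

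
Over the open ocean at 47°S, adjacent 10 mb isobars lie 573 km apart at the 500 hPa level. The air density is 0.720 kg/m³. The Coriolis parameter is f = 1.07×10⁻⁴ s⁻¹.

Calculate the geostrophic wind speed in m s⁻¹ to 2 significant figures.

23 m s⁻¹

Pressure gradient: |∂P/∂n| = 1000 Pa / 573000 m = 1.75×10⁻³ Pa/m
Geostrophic balance (pressure-gradient force = Coriolis force):
V_g = (1/(fρ)) |∂P/∂n| = 1.75×10⁻³ / (1.07×10⁻⁴ × 0.720) = 22.7 m/s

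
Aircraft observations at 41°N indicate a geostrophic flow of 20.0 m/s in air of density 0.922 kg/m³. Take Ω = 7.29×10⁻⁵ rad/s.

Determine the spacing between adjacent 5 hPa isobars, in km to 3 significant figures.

283 km

Coriolis parameter at 41°N:
f = 2Ω sin φ = 2 × 7.29×10⁻⁵ × sin 41° = 9.57×10⁻⁵ s⁻¹
Geostrophic balance rearranged: |∂P/∂n| = f ρ V_g
|∂P/∂n| = 9.57×10⁻⁵ × 0.922 × 20.0 = 1.76×10⁻³ Pa/m
Isobar spacing: Δn = ΔP/|∂P/∂n| = 500 Pa / 1.76×10⁻³ Pa/m = 283471 m ≈ 283 km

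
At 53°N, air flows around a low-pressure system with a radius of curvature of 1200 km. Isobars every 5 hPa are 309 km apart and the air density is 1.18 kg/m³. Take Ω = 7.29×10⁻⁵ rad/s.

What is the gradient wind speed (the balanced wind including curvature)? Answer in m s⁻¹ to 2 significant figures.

11 m s⁻¹

Coriolis parameter at 53°N:
f = 2Ω sin φ = 2 × 7.29×10⁻⁵ × sin 53° = 1.16×10⁻⁴ s⁻¹
Pressure gradient: |∂P/∂n| = 500 Pa / 309000 m = 1.62×10⁻³ Pa/m
Geostrophic speed: V_g = |∂P/∂n|/(fρ) = 1.62×10⁻³/(1.16×10⁻⁴ × 1.18) = 11.8 m/s
Around a low, centrifugal force acts outward with Coriolis, so pressure-gradient force balances both:
(1/ρ)|∂P/∂n| = fV + V²/R  →  V² + fR·V − fR·V_g = 0
With fR = 1.16×10⁻⁴ × 1200×10³ m = 140 m/s:
V = [−fR + √((fR)² + 4 fR V_g)]/2 = [−140 + √(140² + 4×140×11.8)]/2 = 10.9 m/s
Subgeostrophic (V < V_g = 11.8 m/s), as expected around a low.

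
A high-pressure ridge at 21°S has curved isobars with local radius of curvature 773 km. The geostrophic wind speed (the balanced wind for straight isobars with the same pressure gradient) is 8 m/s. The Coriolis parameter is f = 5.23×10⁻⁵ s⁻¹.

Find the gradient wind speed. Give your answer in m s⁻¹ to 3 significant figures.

11.0 m s⁻¹

Around a high, pressure-gradient force acts outward with centrifugal, so Coriolis balances both:
fV = (1/ρ)|∂P/∂n| + V²/R  →  V² − fR·V + fR·V_g = 0
With fR = 5.23×10⁻⁵ × 773×10³ m = 40.4 m/s:
V = [fR − √((fR)² − 4 fR V_g)]/2 = [40.4 − √(40.4² − 4×40.4×8)]/2 = 11 m/s
Supergeostrophic (V > V_g = 8 m/s), as expected around a high.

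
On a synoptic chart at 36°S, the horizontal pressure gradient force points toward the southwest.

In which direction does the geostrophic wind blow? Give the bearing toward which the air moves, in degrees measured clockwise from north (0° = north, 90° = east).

135°

The pressure-gradient force points toward the southwest (bearing 225°).
Geostrophic balance: in the Southern Hemisphere the Coriolis force deflects motion to the left, so the geostrophic wind blows 90° to the left of the pressure-gradient force (low pressure on the right).
Rotating 225° by 90° counterclockwise gives 135° — the wind blows toward the southeast.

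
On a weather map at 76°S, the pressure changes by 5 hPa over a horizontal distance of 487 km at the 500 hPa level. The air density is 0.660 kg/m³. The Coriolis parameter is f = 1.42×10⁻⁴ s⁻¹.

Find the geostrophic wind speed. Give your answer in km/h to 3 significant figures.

39.4 km/h

Pressure gradient: |∂P/∂n| = 500 Pa / 487000 m = 1.03×10⁻³ Pa/m
Geostrophic balance (pressure-gradient force = Coriolis force):
V_g = (1/(fρ)) |∂P/∂n| = 1.03×10⁻³ / (1.42×10⁻⁴ × 0.660) = 11.0 m/s
Converting: 11.0 m/s × 3.6 = 39.4 km/h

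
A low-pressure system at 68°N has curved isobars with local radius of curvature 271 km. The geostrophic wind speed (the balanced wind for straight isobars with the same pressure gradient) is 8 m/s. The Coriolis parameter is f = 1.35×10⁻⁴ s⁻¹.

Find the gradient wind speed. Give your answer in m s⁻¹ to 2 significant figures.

Around a low, centrifugal force acts outward with Coriolis, so pressure-gradient force balances both:
(1/ρ)|∂P/∂n| = fV + V²/R  →  V² + fR·V − fR·V_g = 0
With fR = 1.35×10⁻⁴ × 271×10³ m = 36.6 m/s:
V = [−fR + √((fR)² + 4 fR V_g)]/2 = [−36.6 + √(36.6² + 4×36.6×8)]/2 = 6.75 m/s
Subgeostrophic (V < V_g = 8 m/s), as expected around a low.

6.8 m s⁻¹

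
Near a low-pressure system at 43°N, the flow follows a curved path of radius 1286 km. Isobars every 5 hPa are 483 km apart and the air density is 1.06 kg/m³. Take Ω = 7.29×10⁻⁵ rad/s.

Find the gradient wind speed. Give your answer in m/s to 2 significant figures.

9.2 m/s

Coriolis parameter at 43°N:
f = 2Ω sin φ = 2 × 7.29×10⁻⁵ × sin 43° = 9.94×10⁻⁵ s⁻¹
Pressure gradient: |∂P/∂n| = 500 Pa / 483000 m = 1.04×10⁻³ Pa/m
Geostrophic speed: V_g = |∂P/∂n|/(fρ) = 1.04×10⁻³/(9.94×10⁻⁵ × 1.06) = 9.82 m/s
Around a low, centrifugal force acts outward with Coriolis, so pressure-gradient force balances both:
(1/ρ)|∂P/∂n| = fV + V²/R  →  V² + fR·V − fR·V_g = 0
With fR = 9.94×10⁻⁵ × 1286×10³ m = 128 m/s:
V = [−fR + √((fR)² + 4 fR V_g)]/2 = [−128 + √(128² + 4×128×9.82)]/2 = 9.16 m/s
Subgeostrophic (V < V_g = 9.82 m/s), as expected around a low.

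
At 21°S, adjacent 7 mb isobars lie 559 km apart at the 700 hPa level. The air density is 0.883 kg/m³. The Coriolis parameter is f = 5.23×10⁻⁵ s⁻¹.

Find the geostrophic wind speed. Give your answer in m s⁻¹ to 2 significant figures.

Pressure gradient: |∂P/∂n| = 700 Pa / 559000 m = 1.25×10⁻³ Pa/m
Geostrophic balance (pressure-gradient force = Coriolis force):
V_g = (1/(fρ)) |∂P/∂n| = 1.25×10⁻³ / (5.23×10⁻⁵ × 0.883) = 27.1 m/s

27 m s⁻¹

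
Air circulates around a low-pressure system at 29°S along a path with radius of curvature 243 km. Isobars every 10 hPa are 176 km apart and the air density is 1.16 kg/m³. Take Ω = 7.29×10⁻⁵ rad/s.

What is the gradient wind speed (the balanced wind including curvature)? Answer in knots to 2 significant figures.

52 knots

Coriolis parameter at 29°S:
f = 2Ω sin φ = 2 × 7.29×10⁻⁵ × sin 29° = 7.07×10⁻⁵ s⁻¹
Pressure gradient: |∂P/∂n| = 1000 Pa / 176000 m = 5.68×10⁻³ Pa/m
Geostrophic speed: V_g = |∂P/∂n|/(fρ) = 5.68×10⁻³/(7.07×10⁻⁵ × 1.16) = 69.3 m/s
Around a low, centrifugal force acts outward with Coriolis, so pressure-gradient force balances both:
(1/ρ)|∂P/∂n| = fV + V²/R  →  V² + fR·V − fR·V_g = 0
With fR = 7.07×10⁻⁵ × 243×10³ m = 17.2 m/s:
V = [−fR + √((fR)² + 4 fR V_g)]/2 = [−17.2 + √(17.2² + 4×17.2×69.3)]/2 = 27 m/s
Subgeostrophic (V < V_g = 69.3 m/s), as expected around a low.
Converting: 27 m/s × 1.944 = 52 knots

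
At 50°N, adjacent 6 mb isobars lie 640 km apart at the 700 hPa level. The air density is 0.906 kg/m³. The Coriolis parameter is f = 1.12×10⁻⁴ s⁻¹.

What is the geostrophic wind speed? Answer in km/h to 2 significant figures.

33 km/h

Pressure gradient: |∂P/∂n| = 600 Pa / 640000 m = 9.38×10⁻⁴ Pa/m
Geostrophic balance (pressure-gradient force = Coriolis force):
V_g = (1/(fρ)) |∂P/∂n| = 9.38×10⁻⁴ / (1.12×10⁻⁴ × 0.906) = 9.24 m/s
Converting: 9.24 m/s × 3.6 = 33 km/h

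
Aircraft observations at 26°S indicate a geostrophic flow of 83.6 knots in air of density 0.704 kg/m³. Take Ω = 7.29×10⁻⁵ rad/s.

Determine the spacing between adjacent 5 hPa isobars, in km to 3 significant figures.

Coriolis parameter at 26°S:
f = 2Ω sin φ = 2 × 7.29×10⁻⁵ × sin 26° = 6.39×10⁻⁵ s⁻¹
Wind speed in SI: 83.6 knots = 43.0 m/s
Geostrophic balance rearranged: |∂P/∂n| = f ρ V_g
|∂P/∂n| = 6.39×10⁻⁵ × 0.704 × 43.0 = 1.94×10⁻³ Pa/m
Isobar spacing: Δn = ΔP/|∂P/∂n| = 500 Pa / 1.94×10⁻³ Pa/m = 258377 m ≈ 258 km

258 km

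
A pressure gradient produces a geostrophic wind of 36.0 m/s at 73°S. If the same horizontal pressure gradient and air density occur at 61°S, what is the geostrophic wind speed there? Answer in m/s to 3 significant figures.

With the same pressure gradient and density, V_g ∝ 1/f ∝ 1/sin φ.
V₂ = V₁ · sin φ₁ / sin φ₂ = 36.0 × sin 73° / sin 61°
V₂ = 36.0 × 0.9563/0.8746 = 39.4 m/s

39.4 m/s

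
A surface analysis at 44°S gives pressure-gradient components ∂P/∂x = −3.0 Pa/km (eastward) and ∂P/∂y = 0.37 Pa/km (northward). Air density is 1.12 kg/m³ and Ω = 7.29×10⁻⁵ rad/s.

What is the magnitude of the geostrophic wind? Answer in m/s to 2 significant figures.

Coriolis parameter at 44°S:
f = 2Ω sin φ = 2 × 7.29×10⁻⁵ × sin 44° = 1.01×10⁻⁴ s⁻¹
In the Southern Hemisphere f is negative: f = −1.01×10⁻⁴ s⁻¹.
Component geostrophic relations (x east, y north):
u_g = −(1/(fρ)) ∂P/∂y,  v_g = (1/(fρ)) ∂P/∂x
u_g = −(0.37×10⁻³)/(−1.01×10⁻⁴ × 1.12) = 3.26 m/s;  v_g = (−3.0×10⁻³)/(−1.01×10⁻⁴ × 1.12) = 26.4 m/s
|V_g| = √(u_g² + v_g²) = 26.6 m/s

27 m/s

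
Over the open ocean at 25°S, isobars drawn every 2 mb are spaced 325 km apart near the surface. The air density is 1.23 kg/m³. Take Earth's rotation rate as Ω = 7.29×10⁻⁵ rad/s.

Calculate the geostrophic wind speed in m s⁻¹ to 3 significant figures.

8.12 m s⁻¹

Coriolis parameter at 25°S:
f = 2Ω sin φ = 2 × 7.29×10⁻⁵ × sin 25° = 6.16×10⁻⁵ s⁻¹
Pressure gradient: |∂P/∂n| = 200 Pa / 325000 m = 6.15×10⁻⁴ Pa/m
Geostrophic balance (pressure-gradient force = Coriolis force):
V_g = (1/(fρ)) |∂P/∂n| = 6.15×10⁻⁴ / (6.16×10⁻⁵ × 1.23) = 8.12 m/s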